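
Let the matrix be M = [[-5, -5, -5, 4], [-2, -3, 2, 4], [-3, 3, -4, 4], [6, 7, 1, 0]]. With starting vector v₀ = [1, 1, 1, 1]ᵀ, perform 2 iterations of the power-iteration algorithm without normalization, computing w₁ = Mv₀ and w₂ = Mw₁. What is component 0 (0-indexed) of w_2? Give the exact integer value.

106

w1 = Mv₀ = (-11, 1, 0, 14)
w2 = Mw1 = (106, 75, 92, -59)
The requested component of w2 is 106.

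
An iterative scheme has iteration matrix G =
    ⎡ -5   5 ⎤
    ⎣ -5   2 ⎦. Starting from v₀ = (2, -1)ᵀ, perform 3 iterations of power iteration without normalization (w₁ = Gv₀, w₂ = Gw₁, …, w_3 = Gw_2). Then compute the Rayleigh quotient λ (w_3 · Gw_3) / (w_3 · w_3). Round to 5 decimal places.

w1 = Gv₀ = (-15, -12)
w2 = Gw1 = (15, 51)
w3 = Gw2 = (180, 27)
Gw3 = (-765, -846)
w3·Gw3 = 180·(-765) + 27·(-846) = -160542; w3·w3 = 180·180 + 27·27 = 33129
λ ≈ -160542/33129 = -4.84597

λ ≈ -4.84597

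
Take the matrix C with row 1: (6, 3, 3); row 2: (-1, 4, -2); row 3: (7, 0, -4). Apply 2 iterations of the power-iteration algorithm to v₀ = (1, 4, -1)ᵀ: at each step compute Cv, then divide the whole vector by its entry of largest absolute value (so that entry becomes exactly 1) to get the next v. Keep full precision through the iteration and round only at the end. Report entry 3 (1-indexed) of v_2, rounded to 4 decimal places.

0.3506

Cv0 = (15.00000, 17.00000, 11.00000); divide by 17.00000 → v1 = (0.88235, 1.00000, 0.64706)
Cv1 = (10.23529, 1.82353, 3.58824); divide by 10.23529 → v2 = (1.00000, 0.17816, 0.35057)
Requested entry of v2: 61/174 = 0.3506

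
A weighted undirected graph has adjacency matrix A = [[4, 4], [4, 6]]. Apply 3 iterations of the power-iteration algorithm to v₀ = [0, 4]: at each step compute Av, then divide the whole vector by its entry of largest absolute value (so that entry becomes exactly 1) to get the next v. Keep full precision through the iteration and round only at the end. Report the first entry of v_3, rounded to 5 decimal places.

Av0 = (16.000000, 24.000000); divide by 24.000000 → v1 = (0.666667, 1.000000)
Av1 = (6.666667, 8.666667); divide by 8.666667 → v2 = (0.769231, 1.000000)
Av2 = (7.076923, 9.076923); divide by 9.076923 → v3 = (0.779661, 1.000000)
Requested entry of v3: 1472/1888 = 0.77966

0.77966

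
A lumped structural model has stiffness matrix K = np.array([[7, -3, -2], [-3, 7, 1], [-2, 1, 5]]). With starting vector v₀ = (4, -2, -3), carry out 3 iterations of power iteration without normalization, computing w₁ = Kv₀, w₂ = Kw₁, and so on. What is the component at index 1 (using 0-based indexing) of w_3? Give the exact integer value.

w1 = Kv₀ = (7·4 + (-3)·(-2) + (-2)·(-3); (-3)·4 + 7·(-2) + 1·(-3); (-2)·4 + 1·(-2) + 5·(-3)) = (40, -29, -25)
w2 = Kw1 = (7·40 + (-3)·(-29) + (-2)·(-25); (-3)·40 + 7·(-29) + 1·(-25); (-2)·40 + 1·(-29) + 5·(-25)) = (417, -348, -234)
w3 = Kw2 = (4431, -3921, -2352)
The requested component of w3 is -3921.

-3921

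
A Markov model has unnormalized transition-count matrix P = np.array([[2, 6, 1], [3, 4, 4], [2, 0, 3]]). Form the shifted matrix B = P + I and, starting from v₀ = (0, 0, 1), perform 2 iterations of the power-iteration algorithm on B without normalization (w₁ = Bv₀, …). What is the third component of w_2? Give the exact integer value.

18

B = P + I has rows (3, 6, 1); (3, 5, 4); (2, 0, 4)
w1 = Bv₀ = (1, 4, 4)
w2 = Bw1 = (31, 39, 18)
Requested component of w2: 18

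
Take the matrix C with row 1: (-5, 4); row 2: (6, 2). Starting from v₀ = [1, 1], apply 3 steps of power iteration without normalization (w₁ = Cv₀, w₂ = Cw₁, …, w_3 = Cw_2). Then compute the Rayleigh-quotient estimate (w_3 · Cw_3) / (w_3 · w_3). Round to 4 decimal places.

w1 = Cv₀ = ((-5)·1 + 4·1; 6·1 + 2·1) = (-1, 8)
w2 = Cw1 = ((-5)·(-1) + 4·8; 6·(-1) + 2·8) = (37, 10)
w3 = Cw2 = (-145, 242)
Cw3 = (1693, -386)
w3·Cw3 = (-145)·1693 + 242·(-386) = -338897; w3·w3 = (-145)·(-145) + 242·242 = 79589
λ ≈ -338897/79589 = -4.2581

-4.2581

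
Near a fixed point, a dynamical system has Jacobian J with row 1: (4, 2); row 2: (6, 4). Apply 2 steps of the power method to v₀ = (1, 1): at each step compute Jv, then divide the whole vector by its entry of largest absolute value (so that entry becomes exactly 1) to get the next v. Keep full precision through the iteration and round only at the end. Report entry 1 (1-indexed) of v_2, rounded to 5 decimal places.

Jv0 = (6.000000, 10.000000); divide by 10.000000 → v1 = (0.600000, 1.000000)
Jv1 = (4.400000, 7.600000); divide by 7.600000 → v2 = (0.578947, 1.000000)
Requested entry of v2: 44/76 = 0.57895

0.57895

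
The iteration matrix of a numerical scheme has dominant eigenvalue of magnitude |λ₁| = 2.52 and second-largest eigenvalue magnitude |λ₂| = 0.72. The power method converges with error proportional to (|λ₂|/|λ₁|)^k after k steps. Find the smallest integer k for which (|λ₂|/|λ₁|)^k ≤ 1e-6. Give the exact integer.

|λ₂/λ₁| = 0.72/2.52 = 0.28571
Need k ≥ ln(1e-6) / ln(0.28571) = -13.8155 / -1.2528 ≈ 11.028
Smallest integer k satisfying the bound: 12

12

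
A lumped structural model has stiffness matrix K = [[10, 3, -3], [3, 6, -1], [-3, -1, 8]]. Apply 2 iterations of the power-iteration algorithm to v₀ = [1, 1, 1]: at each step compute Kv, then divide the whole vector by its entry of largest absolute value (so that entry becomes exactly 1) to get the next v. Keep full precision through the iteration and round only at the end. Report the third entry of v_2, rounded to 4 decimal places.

Kv0 = (10.00000, 8.00000, 4.00000); divide by 10.00000 → v1 = (1.00000, 0.80000, 0.40000)
Kv1 = (11.20000, 7.40000, -0.60000); divide by 11.20000 → v2 = (1.00000, 0.66071, -0.05357)
Requested entry of v2: -6/112 = -0.0536

-0.0536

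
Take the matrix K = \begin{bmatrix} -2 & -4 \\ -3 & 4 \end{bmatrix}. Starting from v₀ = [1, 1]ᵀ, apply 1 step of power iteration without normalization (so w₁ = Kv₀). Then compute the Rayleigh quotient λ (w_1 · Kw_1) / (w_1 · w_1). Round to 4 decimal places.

w1 = Kv₀ = (-6, 1)
Kw1 = (8, 22)
w1·Kw1 = (-6)·8 + 1·22 = -26; w1·w1 = (-6)·(-6) + 1·1 = 37
λ ≈ -26/37 = -0.7027

λ ≈ -0.7027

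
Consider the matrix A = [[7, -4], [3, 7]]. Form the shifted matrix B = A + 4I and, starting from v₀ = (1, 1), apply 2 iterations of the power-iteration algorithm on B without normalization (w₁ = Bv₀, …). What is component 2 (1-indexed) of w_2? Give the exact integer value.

B = A + 4I has rows (11, -4); (3, 11)
w1 = Bv₀ = (7, 14)
w2 = Bw1 = (21, 175)
Requested component of w2: 175

175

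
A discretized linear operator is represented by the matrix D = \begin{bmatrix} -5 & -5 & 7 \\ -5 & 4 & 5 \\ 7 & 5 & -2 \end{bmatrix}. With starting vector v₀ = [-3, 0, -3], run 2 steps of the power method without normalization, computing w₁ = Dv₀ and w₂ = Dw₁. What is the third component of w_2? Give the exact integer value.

w1 = Dv₀ = (-6, 0, -15)
w2 = Dw1 = (-75, -45, -12)
The requested component of w2 is -12.

-12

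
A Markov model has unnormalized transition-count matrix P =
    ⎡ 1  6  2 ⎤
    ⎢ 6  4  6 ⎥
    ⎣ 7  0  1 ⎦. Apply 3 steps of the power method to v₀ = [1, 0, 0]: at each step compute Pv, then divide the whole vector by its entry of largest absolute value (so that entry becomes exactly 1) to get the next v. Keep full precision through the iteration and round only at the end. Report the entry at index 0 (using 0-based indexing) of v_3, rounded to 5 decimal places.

0.75369

Pv0 = (1.000000, 6.000000, 7.000000); divide by 7.000000 → v1 = (0.142857, 0.857143, 1.000000)
Pv1 = (7.285714, 10.285714, 2.000000); divide by 10.285714 → v2 = (0.708333, 1.000000, 0.194444)
Pv2 = (7.097222, 9.416667, 5.152778); divide by 9.416667 → v3 = (0.753687, 1.000000, 0.547198)
Requested entry of v3: 511/678 = 0.75369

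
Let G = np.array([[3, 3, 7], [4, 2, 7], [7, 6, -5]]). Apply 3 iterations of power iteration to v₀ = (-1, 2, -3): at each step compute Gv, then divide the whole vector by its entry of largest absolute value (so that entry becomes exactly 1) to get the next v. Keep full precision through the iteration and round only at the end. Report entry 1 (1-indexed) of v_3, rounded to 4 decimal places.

0.9987

Gv0 = (-18.00000, -21.00000, 20.00000); divide by -21.00000 → v1 = (0.85714, 1.00000, -0.95238)
Gv1 = (-1.09524, -1.23810, 16.76190); divide by 16.76190 → v2 = (-0.06534, -0.07386, 1.00000)
Gv2 = (6.58239, 6.59091, -5.90057); divide by 6.59091 → v3 = (0.99871, 1.00000, -0.89526)
Requested entry of v3: -2317/-2320 = 0.9987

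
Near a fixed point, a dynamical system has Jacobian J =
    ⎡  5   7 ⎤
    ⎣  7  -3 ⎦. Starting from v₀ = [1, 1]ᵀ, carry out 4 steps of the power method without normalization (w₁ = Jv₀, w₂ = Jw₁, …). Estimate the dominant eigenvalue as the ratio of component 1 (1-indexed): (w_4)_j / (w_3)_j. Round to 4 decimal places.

λ ≈ 7.9661

w1 = Jv₀ = (5·1 + 7·1; 7·1 + (-3)·1) = (12, 4)
w2 = Jw1 = (5·12 + 7·4; 7·12 + (-3)·4) = (88, 72)
w3 = Jw2 = (944, 400)
w4 = Jw3 = (7520, 5408)
Ratio at component: 7520 / 944 = 7.9661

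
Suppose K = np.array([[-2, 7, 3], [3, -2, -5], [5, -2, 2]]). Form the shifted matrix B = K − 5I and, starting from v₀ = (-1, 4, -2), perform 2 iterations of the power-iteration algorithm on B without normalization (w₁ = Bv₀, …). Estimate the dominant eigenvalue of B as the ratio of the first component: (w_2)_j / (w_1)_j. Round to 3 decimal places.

B = K − 5I has rows (-7, 7, 3); (3, -7, -5); (5, -2, -3)
w1 = Bv₀ = (29, -21, -7)
w2 = Bw1 = (-371, 269, 208)
Ratio: -371/29 = -12.793

μ ≈ -12.793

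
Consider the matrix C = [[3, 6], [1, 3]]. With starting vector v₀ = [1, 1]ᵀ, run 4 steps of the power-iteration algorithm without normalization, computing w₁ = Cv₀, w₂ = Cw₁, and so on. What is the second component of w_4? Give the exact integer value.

w1 = Cv₀ = (9, 4)
w2 = Cw1 = (51, 21)
w3 = Cw2 = (279, 114)
w4 = Cw3 = (1521, 621)
The requested component of w4 is 621.

621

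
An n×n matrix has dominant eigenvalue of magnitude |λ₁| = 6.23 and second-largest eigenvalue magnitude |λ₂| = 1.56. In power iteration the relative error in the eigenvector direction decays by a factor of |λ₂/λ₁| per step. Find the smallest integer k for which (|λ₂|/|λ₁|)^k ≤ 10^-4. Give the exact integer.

|λ₂/λ₁| = 1.56/6.23 = 0.25040
Need k ≥ ln(10^-4) / ln(0.25040) = -9.2103 / -1.3847 ≈ 6.652
Smallest integer k satisfying the bound: 7

7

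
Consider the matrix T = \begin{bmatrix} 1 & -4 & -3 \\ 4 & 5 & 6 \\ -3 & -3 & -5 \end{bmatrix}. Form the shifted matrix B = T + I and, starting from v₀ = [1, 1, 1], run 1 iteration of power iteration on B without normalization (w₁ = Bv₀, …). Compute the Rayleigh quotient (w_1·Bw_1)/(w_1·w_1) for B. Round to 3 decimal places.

B = T + I has rows (2, -4, -3); (4, 6, 6); (-3, -3, -4)
w1 = Bv₀ = (-5, 16, -10)
Bw1 = (-44, 16, 7)
w1·Bw1 = 406; w1·w1 = 381; μ ≈ 406/381 = 1.066

μ ≈ 1.066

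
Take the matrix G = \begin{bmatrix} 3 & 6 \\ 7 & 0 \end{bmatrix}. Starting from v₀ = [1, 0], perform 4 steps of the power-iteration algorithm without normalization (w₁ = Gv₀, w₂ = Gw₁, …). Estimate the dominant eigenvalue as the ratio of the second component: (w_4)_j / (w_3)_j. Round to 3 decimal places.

w1 = Gv₀ = (3·1 + 6·0; 7·1 + 0·0) = (3, 7)
w2 = Gw1 = (3·3 + 6·7; 7·3 + 0·7) = (51, 21)
w3 = Gw2 = (279, 357)
w4 = Gw3 = (2979, 1953)
Ratio at component: 1953 / 357 = 5.471

5.471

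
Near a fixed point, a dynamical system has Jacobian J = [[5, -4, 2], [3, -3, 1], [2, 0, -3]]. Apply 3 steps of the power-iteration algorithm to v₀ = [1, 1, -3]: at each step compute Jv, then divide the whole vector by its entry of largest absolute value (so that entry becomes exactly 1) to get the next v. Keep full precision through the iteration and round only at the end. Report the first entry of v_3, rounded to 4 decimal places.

Jv0 = (-5.00000, -3.00000, 11.00000); divide by 11.00000 → v1 = (-0.45455, -0.27273, 1.00000)
Jv1 = (0.81818, 0.45455, -3.90909); divide by -3.90909 → v2 = (-0.20930, -0.11628, 1.00000)
Jv2 = (1.41860, 0.72093, -3.41860); divide by -3.41860 → v3 = (-0.41497, -0.21088, 1.00000)
Requested entry of v3: -61/147 = -0.4150

-0.4150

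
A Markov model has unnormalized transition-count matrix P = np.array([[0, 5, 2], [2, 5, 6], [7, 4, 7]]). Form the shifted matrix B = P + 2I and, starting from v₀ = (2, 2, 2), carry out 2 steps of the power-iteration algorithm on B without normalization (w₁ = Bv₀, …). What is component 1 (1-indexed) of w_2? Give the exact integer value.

B = P + 2I has rows (2, 5, 2); (2, 7, 6); (7, 4, 9)
w1 = Bv₀ = (2·2 + 5·2 + 2·2; 2·2 + 7·2 + 6·2; 7·2 + 4·2 + 9·2) = (18, 30, 40)
w2 = Bw1 = (2·18 + 5·30 + 2·40; 2·18 + 7·30 + 6·40; 7·18 + 4·30 + 9·40) = (266, 486, 606)
Requested component of w2: 266

266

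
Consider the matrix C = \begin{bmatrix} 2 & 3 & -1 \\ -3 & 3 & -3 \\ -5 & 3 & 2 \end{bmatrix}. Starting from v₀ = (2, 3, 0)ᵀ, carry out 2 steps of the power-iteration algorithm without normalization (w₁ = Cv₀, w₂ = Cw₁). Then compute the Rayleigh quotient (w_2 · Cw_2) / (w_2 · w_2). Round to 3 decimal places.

λ ≈ 4.460

w1 = Cv₀ = (13, 3, -1)
w2 = Cw1 = (36, -27, -58)
Cw2 = (49, -15, -377)
w2·Cw2 = 36·49 + (-27)·(-15) + (-58)·(-377) = 24035; w2·w2 = 36·36 + (-27)·(-27) + (-58)·(-58) = 5389
λ ≈ 24035/5389 = 4.460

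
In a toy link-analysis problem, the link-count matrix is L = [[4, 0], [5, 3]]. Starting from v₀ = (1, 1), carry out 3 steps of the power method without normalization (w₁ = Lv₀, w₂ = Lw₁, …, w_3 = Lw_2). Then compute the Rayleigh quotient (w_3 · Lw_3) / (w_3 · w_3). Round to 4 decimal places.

w1 = Lv₀ = (4, 8)
w2 = Lw1 = (16, 44)
w3 = Lw2 = (64, 212)
Lw3 = (256, 956)
w3·Lw3 = 64·256 + 212·956 = 219056; w3·w3 = 64·64 + 212·212 = 49040
λ ≈ 219056/49040 = 4.4669

λ ≈ 4.4669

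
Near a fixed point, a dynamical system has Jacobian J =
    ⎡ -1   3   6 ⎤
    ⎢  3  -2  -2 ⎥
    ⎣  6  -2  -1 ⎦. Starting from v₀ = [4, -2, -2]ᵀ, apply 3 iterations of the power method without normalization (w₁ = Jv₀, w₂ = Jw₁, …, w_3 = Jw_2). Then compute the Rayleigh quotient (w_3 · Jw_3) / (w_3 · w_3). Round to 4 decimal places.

w1 = Jv₀ = ((-1)·4 + 3·(-2) + 6·(-2); 3·4 + (-2)·(-2) + (-2)·(-2); 6·4 + (-2)·(-2) + (-1)·(-2)) = (-22, 20, 30)
w2 = Jw1 = ((-1)·(-22) + 3·20 + 6·30; 3·(-22) + (-2)·20 + (-2)·30; 6·(-22) + (-2)·20 + (-1)·30) = (262, -166, -202)
w3 = Jw2 = (-1972, 1522, 2106)
Jw3 = (19174, -13172, -16982)
w3·Jw3 = (-1972)·19174 + 1522·(-13172) + 2106·(-16982) = -93623004; w3·w3 = (-1972)·(-1972) + 1522·1522 + 2106·2106 = 10640504
λ ≈ -93623004/10640504 = -8.7987

-8.7987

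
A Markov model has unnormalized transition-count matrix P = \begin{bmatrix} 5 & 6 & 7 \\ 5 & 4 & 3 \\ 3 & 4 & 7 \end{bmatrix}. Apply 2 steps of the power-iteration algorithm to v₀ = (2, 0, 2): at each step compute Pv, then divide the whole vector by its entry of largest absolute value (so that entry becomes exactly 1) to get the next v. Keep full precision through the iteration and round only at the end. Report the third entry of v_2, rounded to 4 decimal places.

Pv0 = (24.00000, 16.00000, 20.00000); divide by 24.00000 → v1 = (1.00000, 0.66667, 0.83333)
Pv1 = (14.83333, 10.16667, 11.50000); divide by 14.83333 → v2 = (1.00000, 0.68539, 0.77528)
Requested entry of v2: 276/356 = 0.7753

0.7753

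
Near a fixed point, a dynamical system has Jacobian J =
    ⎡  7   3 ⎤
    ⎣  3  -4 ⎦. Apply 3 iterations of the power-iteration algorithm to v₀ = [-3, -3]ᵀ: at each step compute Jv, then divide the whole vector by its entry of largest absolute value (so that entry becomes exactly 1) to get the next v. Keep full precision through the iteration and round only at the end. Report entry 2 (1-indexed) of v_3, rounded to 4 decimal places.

Jv0 = (-30.00000, 3.00000); divide by -30.00000 → v1 = (1.00000, -0.10000)
Jv1 = (6.70000, 3.40000); divide by 6.70000 → v2 = (1.00000, 0.50746)
Jv2 = (8.52239, 0.97015); divide by 8.52239 → v3 = (1.00000, 0.11384)
Requested entry of v3: -195/-1713 = 0.1138

0.1138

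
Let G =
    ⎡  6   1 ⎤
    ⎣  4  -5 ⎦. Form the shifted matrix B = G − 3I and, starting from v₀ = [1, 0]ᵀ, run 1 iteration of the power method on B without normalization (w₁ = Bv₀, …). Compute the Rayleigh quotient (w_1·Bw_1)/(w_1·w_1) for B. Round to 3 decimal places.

B = G − 3I has rows (3, 1); (4, -8)
w1 = Bv₀ = (3·1 + 1·0; 4·1 + (-8)·0) = (3, 4)
Bw1 = (13, -20)
w1·Bw1 = -41; w1·w1 = 25; μ ≈ -41/25 = -1.640

-1.640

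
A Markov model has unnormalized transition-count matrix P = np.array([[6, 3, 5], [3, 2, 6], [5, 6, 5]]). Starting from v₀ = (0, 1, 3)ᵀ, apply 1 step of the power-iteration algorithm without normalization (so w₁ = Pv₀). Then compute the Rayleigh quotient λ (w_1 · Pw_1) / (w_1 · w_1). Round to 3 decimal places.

λ ≈ 13.673

w1 = Pv₀ = (6·0 + 3·1 + 5·3; 3·0 + 2·1 + 6·3; 5·0 + 6·1 + 5·3) = (18, 20, 21)
Pw1 = (273, 220, 315)
w1·Pw1 = 18·273 + 20·220 + 21·315 = 15929; w1·w1 = 18·18 + 20·20 + 21·21 = 1165
λ ≈ 15929/1165 = 13.673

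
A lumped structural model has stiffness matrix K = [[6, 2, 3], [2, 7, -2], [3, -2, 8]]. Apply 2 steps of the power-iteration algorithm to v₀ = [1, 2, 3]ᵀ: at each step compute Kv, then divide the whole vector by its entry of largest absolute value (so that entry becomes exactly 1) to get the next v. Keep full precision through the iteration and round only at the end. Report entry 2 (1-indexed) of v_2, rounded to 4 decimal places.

Kv0 = (19.00000, 10.00000, 23.00000); divide by 23.00000 → v1 = (0.82609, 0.43478, 1.00000)
Kv1 = (8.82609, 2.69565, 9.60870); divide by 9.60870 → v2 = (0.91855, 0.28054, 1.00000)
Requested entry of v2: 62/221 = 0.2805

0.2805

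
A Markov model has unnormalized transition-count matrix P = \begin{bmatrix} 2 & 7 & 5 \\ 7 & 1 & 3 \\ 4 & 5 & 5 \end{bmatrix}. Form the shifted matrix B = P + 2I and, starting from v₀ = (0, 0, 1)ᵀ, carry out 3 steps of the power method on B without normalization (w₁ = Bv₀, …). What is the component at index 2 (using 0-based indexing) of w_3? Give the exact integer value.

B = P + 2I has rows (4, 7, 5); (7, 3, 3); (4, 5, 7)
w1 = Bv₀ = (5, 3, 7)
w2 = Bw1 = (76, 65, 84)
w3 = Bw2 = (1179, 979, 1217)
Requested component of w3: 1217

1217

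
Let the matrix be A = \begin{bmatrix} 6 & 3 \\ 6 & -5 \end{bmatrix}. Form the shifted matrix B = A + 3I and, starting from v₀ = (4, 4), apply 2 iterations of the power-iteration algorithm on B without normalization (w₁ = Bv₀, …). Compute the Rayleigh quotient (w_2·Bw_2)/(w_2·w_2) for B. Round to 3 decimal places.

10.301

B = A + 3I has rows (9, 3); (6, -2)
w1 = Bv₀ = (48, 16)
w2 = Bw1 = (480, 256)
Bw2 = (5088, 2368)
w2·Bw2 = 3048448; w2·w2 = 295936; μ ≈ 3048448/295936 = 10.301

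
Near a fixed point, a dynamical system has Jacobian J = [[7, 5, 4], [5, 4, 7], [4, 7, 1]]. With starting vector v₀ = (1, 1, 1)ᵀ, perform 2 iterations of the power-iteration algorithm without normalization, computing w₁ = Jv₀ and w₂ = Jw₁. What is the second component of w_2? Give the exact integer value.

228

w1 = Jv₀ = (16, 16, 12)
w2 = Jw1 = (240, 228, 188)
The requested component of w2 is 228.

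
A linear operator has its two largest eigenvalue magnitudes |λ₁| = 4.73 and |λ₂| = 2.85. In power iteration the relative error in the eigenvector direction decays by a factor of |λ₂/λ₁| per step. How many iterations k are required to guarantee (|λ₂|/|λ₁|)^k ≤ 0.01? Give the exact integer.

10

|λ₂/λ₁| = 2.85/4.73 = 0.60254
Need k ≥ ln(0.01) / ln(0.60254) = -4.6052 / -0.5066 ≈ 9.090
Smallest integer k satisfying the bound: 10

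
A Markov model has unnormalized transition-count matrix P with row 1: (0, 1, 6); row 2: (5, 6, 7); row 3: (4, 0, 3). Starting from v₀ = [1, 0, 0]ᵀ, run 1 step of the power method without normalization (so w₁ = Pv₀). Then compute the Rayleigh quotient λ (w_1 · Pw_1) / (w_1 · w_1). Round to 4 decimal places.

8.2439

w1 = Pv₀ = (0·1 + 1·0 + 6·0; 5·1 + 6·0 + 7·0; 4·1 + 0·0 + 3·0) = (0, 5, 4)
Pw1 = (29, 58, 12)
w1·Pw1 = 0·29 + 5·58 + 4·12 = 338; w1·w1 = 0·0 + 5·5 + 4·4 = 41
λ ≈ 338/41 = 8.2439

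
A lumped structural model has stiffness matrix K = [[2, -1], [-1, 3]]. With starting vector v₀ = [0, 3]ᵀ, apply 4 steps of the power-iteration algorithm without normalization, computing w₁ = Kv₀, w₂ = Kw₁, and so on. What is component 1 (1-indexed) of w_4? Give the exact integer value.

-225

w1 = Kv₀ = (2·0 + (-1)·3; (-1)·0 + 3·3) = (-3, 9)
w2 = Kw1 = (2·(-3) + (-1)·9; (-1)·(-3) + 3·9) = (-15, 30)
w3 = Kw2 = (-60, 105)
w4 = Kw3 = (-225, 375)
The requested component of w4 is -225.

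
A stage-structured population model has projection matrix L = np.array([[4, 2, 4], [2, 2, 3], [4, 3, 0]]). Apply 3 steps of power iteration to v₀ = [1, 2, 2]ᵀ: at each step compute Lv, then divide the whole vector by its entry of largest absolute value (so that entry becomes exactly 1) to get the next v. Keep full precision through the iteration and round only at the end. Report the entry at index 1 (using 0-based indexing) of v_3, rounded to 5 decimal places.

Lv0 = (16.000000, 12.000000, 10.000000); divide by 16.000000 → v1 = (1.000000, 0.750000, 0.625000)
Lv1 = (8.000000, 5.375000, 6.250000); divide by 8.000000 → v2 = (1.000000, 0.671875, 0.781250)
Lv2 = (8.468750, 5.687500, 6.015625); divide by 8.468750 → v3 = (1.000000, 0.671587, 0.710332)
Requested entry of v3: 728/1084 = 0.67159

0.67159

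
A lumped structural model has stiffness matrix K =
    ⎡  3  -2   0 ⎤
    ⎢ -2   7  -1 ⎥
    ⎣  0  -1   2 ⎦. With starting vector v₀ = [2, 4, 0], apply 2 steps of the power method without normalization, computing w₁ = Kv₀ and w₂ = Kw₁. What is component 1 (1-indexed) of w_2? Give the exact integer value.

w1 = Kv₀ = (3·2 + (-2)·4 + 0·0; (-2)·2 + 7·4 + (-1)·0; 0·2 + (-1)·4 + 2·0) = (-2, 24, -4)
w2 = Kw1 = (3·(-2) + (-2)·24 + 0·(-4); (-2)·(-2) + 7·24 + (-1)·(-4); 0·(-2) + (-1)·24 + 2·(-4)) = (-54, 176, -32)
The requested component of w2 is -54.

-54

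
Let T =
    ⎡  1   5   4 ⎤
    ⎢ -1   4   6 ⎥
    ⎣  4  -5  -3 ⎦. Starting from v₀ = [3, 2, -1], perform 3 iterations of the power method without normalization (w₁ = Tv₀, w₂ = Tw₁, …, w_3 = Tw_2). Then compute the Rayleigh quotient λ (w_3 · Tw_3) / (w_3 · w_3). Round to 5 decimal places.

w1 = Tv₀ = (9, -1, 5)
w2 = Tw1 = (24, 17, 26)
w3 = Tw2 = (213, 200, -67)
Tw3 = (945, 185, 53)
w3·Tw3 = 213·945 + 200·185 + (-67)·53 = 234734; w3·w3 = 213·213 + 200·200 + (-67)·(-67) = 89858
λ ≈ 234734/89858 = 2.61228

λ ≈ 2.61228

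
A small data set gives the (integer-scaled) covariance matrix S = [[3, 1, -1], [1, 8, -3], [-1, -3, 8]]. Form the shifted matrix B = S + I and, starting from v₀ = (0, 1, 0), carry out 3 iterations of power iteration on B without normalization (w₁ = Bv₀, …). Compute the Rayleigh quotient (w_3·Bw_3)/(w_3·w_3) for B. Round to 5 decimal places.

B = S + I has rows (4, 1, -1); (1, 9, -3); (-1, -3, 9)
w1 = Bv₀ = (4·0 + 1·1 + (-1)·0; 1·0 + 9·1 + (-3)·0; (-1)·0 + (-3)·1 + 9·0) = (1, 9, -3)
w2 = Bw1 = (4·1 + 1·9 + (-1)·(-3); 1·1 + 9·9 + (-3)·(-3); (-1)·1 + (-3)·9 + 9·(-3)) = (16, 91, -55)
w3 = Bw2 = (210, 1000, -784)
Bw3 = (2624, 11562, -10266)
w3·Bw3 = 20161584; w3·w3 = 1658756; μ ≈ 20161584/1658756 = 12.15464

μ ≈ 12.15464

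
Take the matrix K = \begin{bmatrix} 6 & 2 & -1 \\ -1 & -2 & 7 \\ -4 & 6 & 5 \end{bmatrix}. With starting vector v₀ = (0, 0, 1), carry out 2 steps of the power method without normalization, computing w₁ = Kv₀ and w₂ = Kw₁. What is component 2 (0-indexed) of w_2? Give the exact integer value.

w1 = Kv₀ = (-1, 7, 5)
w2 = Kw1 = (3, 22, 71)
The requested component of w2 is 71.

71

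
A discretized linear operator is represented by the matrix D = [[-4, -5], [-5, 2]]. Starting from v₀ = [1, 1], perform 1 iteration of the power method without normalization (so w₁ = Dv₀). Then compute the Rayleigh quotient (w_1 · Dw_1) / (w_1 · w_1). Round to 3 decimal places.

-6.400

w1 = Dv₀ = ((-4)·1 + (-5)·1; (-5)·1 + 2·1) = (-9, -3)
Dw1 = (51, 39)
w1·Dw1 = (-9)·51 + (-3)·39 = -576; w1·w1 = (-9)·(-9) + (-3)·(-3) = 90
λ ≈ -576/90 = -6.400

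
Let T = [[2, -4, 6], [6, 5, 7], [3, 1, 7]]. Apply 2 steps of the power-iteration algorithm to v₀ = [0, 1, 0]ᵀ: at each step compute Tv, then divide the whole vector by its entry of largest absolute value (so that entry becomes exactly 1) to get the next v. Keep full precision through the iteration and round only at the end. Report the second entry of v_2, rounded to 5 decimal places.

-0.36364

Tv0 = (-4.000000, 5.000000, 1.000000); divide by 5.000000 → v1 = (-0.800000, 1.000000, 0.200000)
Tv1 = (-4.400000, 1.600000, 0.000000); divide by -4.400000 → v2 = (1.000000, -0.363636, 0.000000)
Requested entry of v2: 8/-22 = -0.36364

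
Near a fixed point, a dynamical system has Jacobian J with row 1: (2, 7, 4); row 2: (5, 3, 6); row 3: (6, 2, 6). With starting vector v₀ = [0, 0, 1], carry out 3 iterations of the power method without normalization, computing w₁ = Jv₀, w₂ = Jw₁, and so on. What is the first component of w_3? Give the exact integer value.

w1 = Jv₀ = (2·0 + 7·0 + 4·1; 5·0 + 3·0 + 6·1; 6·0 + 2·0 + 6·1) = (4, 6, 6)
w2 = Jw1 = (2·4 + 7·6 + 4·6; 5·4 + 3·6 + 6·6; 6·4 + 2·6 + 6·6) = (74, 74, 72)
w3 = Jw2 = (954, 1024, 1024)
The requested component of w3 is 954.

954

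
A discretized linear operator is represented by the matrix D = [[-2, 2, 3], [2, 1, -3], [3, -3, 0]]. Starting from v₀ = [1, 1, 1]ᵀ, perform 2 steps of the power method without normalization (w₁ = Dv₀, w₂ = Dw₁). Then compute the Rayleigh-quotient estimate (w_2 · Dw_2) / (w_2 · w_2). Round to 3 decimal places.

w1 = Dv₀ = (3, 0, 0)
w2 = Dw1 = (-6, 6, 9)
Dw2 = (51, -33, -36)
w2·Dw2 = (-6)·51 + 6·(-33) + 9·(-36) = -828; w2·w2 = (-6)·(-6) + 6·6 + 9·9 = 153
λ ≈ -828/153 = -5.412

λ ≈ -5.412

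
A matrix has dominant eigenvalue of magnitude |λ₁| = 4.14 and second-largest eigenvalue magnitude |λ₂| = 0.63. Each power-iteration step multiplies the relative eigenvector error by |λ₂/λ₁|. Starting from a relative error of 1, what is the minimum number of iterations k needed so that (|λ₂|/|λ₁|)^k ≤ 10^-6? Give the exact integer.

8

|λ₂/λ₁| = 0.63/4.14 = 0.15217
Need k ≥ ln(10^-6) / ln(0.15217) = -13.8155 / -1.8827 ≈ 7.338
Smallest integer k satisfying the bound: 8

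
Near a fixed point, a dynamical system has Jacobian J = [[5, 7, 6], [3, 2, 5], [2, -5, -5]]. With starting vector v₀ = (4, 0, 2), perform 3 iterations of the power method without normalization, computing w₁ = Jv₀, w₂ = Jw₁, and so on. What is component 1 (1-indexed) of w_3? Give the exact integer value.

w1 = Jv₀ = (32, 22, -2)
w2 = Jw1 = (302, 130, -36)
w3 = Jw2 = (2204, 986, 134)
The requested component of w3 is 2204.

2204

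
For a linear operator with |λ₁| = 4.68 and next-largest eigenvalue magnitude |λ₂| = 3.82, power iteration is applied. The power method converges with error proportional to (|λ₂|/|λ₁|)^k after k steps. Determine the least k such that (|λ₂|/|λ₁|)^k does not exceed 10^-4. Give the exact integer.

46

|λ₂/λ₁| = 3.82/4.68 = 0.81624
Need k ≥ ln(10^-4) / ln(0.81624) = -9.2103 / -0.2030 ≈ 45.360
Smallest integer k satisfying the bound: 46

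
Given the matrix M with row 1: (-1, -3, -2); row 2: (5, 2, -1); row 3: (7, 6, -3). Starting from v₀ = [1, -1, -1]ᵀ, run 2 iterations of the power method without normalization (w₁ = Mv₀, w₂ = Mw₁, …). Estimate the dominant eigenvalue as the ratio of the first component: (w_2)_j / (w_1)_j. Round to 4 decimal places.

w1 = Mv₀ = ((-1)·1 + (-3)·(-1) + (-2)·(-1); 5·1 + 2·(-1) + (-1)·(-1); 7·1 + 6·(-1) + (-3)·(-1)) = (4, 4, 4)
w2 = Mw1 = ((-1)·4 + (-3)·4 + (-2)·4; 5·4 + 2·4 + (-1)·4; 7·4 + 6·4 + (-3)·4) = (-24, 24, 40)
Ratio at component: -24 / 4 = -6.0000

-6.0000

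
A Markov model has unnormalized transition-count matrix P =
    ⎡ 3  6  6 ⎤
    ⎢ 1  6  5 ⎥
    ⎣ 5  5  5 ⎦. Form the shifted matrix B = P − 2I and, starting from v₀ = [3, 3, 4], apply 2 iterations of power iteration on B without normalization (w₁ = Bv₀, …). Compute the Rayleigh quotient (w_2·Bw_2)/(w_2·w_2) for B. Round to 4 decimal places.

11.7785

B = P − 2I has rows (1, 6, 6); (1, 4, 5); (5, 5, 3)
w1 = Bv₀ = (45, 35, 42)
w2 = Bw1 = (507, 395, 526)
Bw2 = (6033, 4717, 6088)
w2·Bw2 = 8124234; w2·w2 = 689750; μ ≈ 8124234/689750 = 11.7785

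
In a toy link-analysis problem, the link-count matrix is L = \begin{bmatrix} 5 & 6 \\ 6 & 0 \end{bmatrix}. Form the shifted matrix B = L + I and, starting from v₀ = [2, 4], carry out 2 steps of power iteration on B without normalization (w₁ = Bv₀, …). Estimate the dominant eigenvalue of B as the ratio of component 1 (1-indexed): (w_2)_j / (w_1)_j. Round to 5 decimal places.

B = L + I has rows (6, 6); (6, 1)
w1 = Bv₀ = (6·2 + 6·4; 6·2 + 1·4) = (36, 16)
w2 = Bw1 = (6·36 + 6·16; 6·36 + 1·16) = (312, 232)
Ratio: 312/36 = 8.66667

8.66667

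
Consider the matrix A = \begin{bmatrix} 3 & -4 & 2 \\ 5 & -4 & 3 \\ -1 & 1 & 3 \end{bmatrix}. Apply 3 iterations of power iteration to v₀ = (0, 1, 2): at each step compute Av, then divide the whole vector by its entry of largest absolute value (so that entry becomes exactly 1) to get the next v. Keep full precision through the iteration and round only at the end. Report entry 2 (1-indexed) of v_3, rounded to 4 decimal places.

Av0 = (0.00000, 2.00000, 7.00000); divide by 7.00000 → v1 = (0.00000, 0.28571, 1.00000)
Av1 = (0.85714, 1.85714, 3.28571); divide by 3.28571 → v2 = (0.26087, 0.56522, 1.00000)
Av2 = (0.52174, 2.04348, 3.30435); divide by 3.30435 → v3 = (0.15789, 0.61842, 1.00000)
Requested entry of v3: 47/76 = 0.6184

0.6184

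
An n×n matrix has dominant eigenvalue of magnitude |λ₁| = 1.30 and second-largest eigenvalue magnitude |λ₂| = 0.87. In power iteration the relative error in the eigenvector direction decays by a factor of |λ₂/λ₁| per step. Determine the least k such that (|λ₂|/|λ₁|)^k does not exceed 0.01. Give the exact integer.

|λ₂/λ₁| = 0.87/1.30 = 0.66923
Need k ≥ ln(0.01) / ln(0.66923) = -4.6052 / -0.4016 ≈ 11.466
Smallest integer k satisfying the bound: 12

12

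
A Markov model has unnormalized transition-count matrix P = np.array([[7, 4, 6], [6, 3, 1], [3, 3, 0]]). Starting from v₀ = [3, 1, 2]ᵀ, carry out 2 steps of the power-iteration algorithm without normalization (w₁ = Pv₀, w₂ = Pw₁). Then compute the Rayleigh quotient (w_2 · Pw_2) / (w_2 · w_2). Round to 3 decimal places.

w1 = Pv₀ = (7·3 + 4·1 + 6·2; 6·3 + 3·1 + 1·2; 3·3 + 3·1 + 0·2) = (37, 23, 12)
w2 = Pw1 = (7·37 + 4·23 + 6·12; 6·37 + 3·23 + 1·12; 3·37 + 3·23 + 0·12) = (423, 303, 180)
Pw2 = (5253, 3627, 2178)
w2·Pw2 = 423·5253 + 303·3627 + 180·2178 = 3713040; w2·w2 = 423·423 + 303·303 + 180·180 = 303138
λ ≈ 3713040/303138 = 12.249

λ ≈ 12.249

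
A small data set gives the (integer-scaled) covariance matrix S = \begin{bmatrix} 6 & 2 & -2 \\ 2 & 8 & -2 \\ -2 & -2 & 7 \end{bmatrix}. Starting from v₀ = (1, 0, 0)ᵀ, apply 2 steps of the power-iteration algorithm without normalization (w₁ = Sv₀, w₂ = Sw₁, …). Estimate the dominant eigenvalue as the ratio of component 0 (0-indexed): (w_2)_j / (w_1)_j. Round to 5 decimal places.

w1 = Sv₀ = (6, 2, -2)
w2 = Sw1 = (44, 32, -30)
Ratio at component: 44 / 6 = 7.33333

λ ≈ 7.33333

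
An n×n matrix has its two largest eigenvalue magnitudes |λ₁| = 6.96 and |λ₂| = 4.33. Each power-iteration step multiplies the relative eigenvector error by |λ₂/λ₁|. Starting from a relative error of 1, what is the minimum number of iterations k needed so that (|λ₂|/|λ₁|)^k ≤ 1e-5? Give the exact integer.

25

|λ₂/λ₁| = 4.33/6.96 = 0.62213
Need k ≥ ln(1e-5) / ln(0.62213) = -11.5129 / -0.4746 ≈ 24.258
Smallest integer k satisfying the bound: 25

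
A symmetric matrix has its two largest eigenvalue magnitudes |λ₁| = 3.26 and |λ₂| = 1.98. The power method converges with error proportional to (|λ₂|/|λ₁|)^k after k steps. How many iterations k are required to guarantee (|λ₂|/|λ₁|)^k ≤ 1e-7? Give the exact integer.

|λ₂/λ₁| = 1.98/3.26 = 0.60736
Need k ≥ ln(1e-7) / ln(0.60736) = -16.1181 / -0.4986 ≈ 32.325
Smallest integer k satisfying the bound: 33

33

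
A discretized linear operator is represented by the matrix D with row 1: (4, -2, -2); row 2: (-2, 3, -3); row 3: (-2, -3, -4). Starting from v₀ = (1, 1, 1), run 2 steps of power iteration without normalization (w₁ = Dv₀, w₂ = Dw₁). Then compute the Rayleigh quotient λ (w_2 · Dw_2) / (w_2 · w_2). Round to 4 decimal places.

λ ≈ -5.4418

w1 = Dv₀ = (4·1 + (-2)·1 + (-2)·1; (-2)·1 + 3·1 + (-3)·1; (-2)·1 + (-3)·1 + (-4)·1) = (0, -2, -9)
w2 = Dw1 = (4·0 + (-2)·(-2) + (-2)·(-9); (-2)·0 + 3·(-2) + (-3)·(-9); (-2)·0 + (-3)·(-2) + (-4)·(-9)) = (22, 21, 42)
Dw2 = (-38, -107, -275)
w2·Dw2 = 22·(-38) + 21·(-107) + 42·(-275) = -14633; w2·w2 = 22·22 + 21·21 + 42·42 = 2689
λ ≈ -14633/2689 = -5.4418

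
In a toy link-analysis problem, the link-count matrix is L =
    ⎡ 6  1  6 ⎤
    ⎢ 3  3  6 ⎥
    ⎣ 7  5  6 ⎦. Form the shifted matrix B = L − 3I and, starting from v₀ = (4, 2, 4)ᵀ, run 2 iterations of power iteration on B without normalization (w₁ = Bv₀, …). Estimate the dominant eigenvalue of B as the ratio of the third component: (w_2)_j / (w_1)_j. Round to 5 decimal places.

B = L − 3I has rows (3, 1, 6); (3, 0, 6); (7, 5, 3)
w1 = Bv₀ = (3·4 + 1·2 + 6·4; 3·4 + 0·2 + 6·4; 7·4 + 5·2 + 3·4) = (38, 36, 50)
w2 = Bw1 = (3·38 + 1·36 + 6·50; 3·38 + 0·36 + 6·50; 7·38 + 5·36 + 3·50) = (450, 414, 596)
Ratio: 596/50 = 11.92000

11.92000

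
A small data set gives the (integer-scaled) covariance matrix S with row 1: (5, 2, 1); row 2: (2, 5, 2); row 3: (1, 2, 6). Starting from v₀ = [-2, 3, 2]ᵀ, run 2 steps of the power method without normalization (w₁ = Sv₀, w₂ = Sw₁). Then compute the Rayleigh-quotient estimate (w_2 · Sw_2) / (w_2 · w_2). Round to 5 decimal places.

8.30721

w1 = Sv₀ = (5·(-2) + 2·3 + 1·2; 2·(-2) + 5·3 + 2·2; 1·(-2) + 2·3 + 6·2) = (-2, 15, 16)
w2 = Sw1 = (5·(-2) + 2·15 + 1·16; 2·(-2) + 5·15 + 2·16; 1·(-2) + 2·15 + 6·16) = (36, 103, 124)
Sw2 = (510, 835, 986)
w2·Sw2 = 36·510 + 103·835 + 124·986 = 226629; w2·w2 = 36·36 + 103·103 + 124·124 = 27281
λ ≈ 226629/27281 = 8.30721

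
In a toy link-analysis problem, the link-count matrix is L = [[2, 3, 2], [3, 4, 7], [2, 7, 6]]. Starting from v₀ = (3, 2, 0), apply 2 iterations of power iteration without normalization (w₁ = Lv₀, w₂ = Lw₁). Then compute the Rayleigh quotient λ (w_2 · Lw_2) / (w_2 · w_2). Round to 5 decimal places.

w1 = Lv₀ = (2·3 + 3·2 + 2·0; 3·3 + 4·2 + 7·0; 2·3 + 7·2 + 6·0) = (12, 17, 20)
w2 = Lw1 = (2·12 + 3·17 + 2·20; 3·12 + 4·17 + 7·20; 2·12 + 7·17 + 6·20) = (115, 244, 263)
Lw2 = (1488, 3162, 3516)
w2·Lw2 = 115·1488 + 244·3162 + 263·3516 = 1867356; w2·w2 = 115·115 + 244·244 + 263·263 = 141930
λ ≈ 1867356/141930 = 13.15688

13.15688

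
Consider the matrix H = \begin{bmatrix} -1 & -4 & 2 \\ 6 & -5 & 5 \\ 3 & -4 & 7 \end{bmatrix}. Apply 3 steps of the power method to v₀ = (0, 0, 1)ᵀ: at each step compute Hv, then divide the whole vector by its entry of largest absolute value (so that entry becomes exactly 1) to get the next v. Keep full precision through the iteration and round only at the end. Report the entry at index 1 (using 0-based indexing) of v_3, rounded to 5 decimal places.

Hv0 = (2.000000, 5.000000, 7.000000); divide by 7.000000 → v1 = (0.285714, 0.714286, 1.000000)
Hv1 = (-1.142857, 3.142857, 5.000000); divide by 5.000000 → v2 = (-0.228571, 0.628571, 1.000000)
Hv2 = (-0.285714, 0.485714, 3.800000); divide by 3.800000 → v3 = (-0.075188, 0.127820, 1.000000)
Requested entry of v3: 17/133 = 0.12782

0.12782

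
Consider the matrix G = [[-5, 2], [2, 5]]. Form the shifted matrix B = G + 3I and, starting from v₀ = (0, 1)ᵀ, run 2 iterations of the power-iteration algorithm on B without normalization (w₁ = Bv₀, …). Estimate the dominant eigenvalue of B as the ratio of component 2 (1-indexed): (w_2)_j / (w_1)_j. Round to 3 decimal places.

μ ≈ 8.500

B = G + 3I has rows (-2, 2); (2, 8)
w1 = Bv₀ = ((-2)·0 + 2·1; 2·0 + 8·1) = (2, 8)
w2 = Bw1 = ((-2)·2 + 2·8; 2·2 + 8·8) = (12, 68)
Ratio: 68/8 = 8.500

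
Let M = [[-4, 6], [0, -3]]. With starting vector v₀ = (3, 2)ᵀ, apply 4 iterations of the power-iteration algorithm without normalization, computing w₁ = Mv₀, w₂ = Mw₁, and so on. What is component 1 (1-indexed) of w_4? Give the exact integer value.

-1332

w1 = Mv₀ = ((-4)·3 + 6·2; 0·3 + (-3)·2) = (0, -6)
w2 = Mw1 = ((-4)·0 + 6·(-6); 0·0 + (-3)·(-6)) = (-36, 18)
w3 = Mw2 = (252, -54)
w4 = Mw3 = (-1332, 162)
The requested component of w4 is -1332.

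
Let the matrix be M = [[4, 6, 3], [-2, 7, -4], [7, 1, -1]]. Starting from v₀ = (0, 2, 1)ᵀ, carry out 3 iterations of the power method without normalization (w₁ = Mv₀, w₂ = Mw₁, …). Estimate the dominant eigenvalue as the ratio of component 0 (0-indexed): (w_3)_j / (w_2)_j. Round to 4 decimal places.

w1 = Mv₀ = (4·0 + 6·2 + 3·1; (-2)·0 + 7·2 + (-4)·1; 7·0 + 1·2 + (-1)·1) = (15, 10, 1)
w2 = Mw1 = (4·15 + 6·10 + 3·1; (-2)·15 + 7·10 + (-4)·1; 7·15 + 1·10 + (-1)·1) = (123, 36, 114)
w3 = Mw2 = (1050, -450, 783)
Ratio at component: 1050 / 123 = 8.5366

λ ≈ 8.5366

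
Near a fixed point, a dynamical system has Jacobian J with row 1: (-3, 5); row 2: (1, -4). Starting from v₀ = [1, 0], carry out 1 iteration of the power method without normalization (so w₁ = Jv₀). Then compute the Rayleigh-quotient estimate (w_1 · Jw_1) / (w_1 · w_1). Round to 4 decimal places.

w1 = Jv₀ = ((-3)·1 + 5·0; 1·1 + (-4)·0) = (-3, 1)
Jw1 = (14, -7)
w1·Jw1 = (-3)·14 + 1·(-7) = -49; w1·w1 = (-3)·(-3) + 1·1 = 10
λ ≈ -49/10 = -4.9000

λ ≈ -4.9000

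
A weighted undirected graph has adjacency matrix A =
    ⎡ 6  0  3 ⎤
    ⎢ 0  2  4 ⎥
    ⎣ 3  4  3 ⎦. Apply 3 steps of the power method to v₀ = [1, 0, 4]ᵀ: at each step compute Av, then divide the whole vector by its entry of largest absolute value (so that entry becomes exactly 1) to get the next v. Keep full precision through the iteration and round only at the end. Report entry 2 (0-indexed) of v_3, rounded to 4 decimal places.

0.9353

Av0 = (18.00000, 16.00000, 15.00000); divide by 18.00000 → v1 = (1.00000, 0.88889, 0.83333)
Av1 = (8.50000, 5.11111, 9.05556); divide by 9.05556 → v2 = (0.93865, 0.56442, 1.00000)
Av2 = (8.63190, 5.12883, 8.07362); divide by 8.63190 → v3 = (1.00000, 0.59417, 0.93532)
Requested entry of v3: 1316/1407 = 0.9353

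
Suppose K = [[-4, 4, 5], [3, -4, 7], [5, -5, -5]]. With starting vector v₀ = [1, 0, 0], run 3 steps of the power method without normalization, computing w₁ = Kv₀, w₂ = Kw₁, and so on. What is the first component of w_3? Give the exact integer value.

w1 = Kv₀ = (-4, 3, 5)
w2 = Kw1 = (53, 11, -60)
w3 = Kw2 = (-468, -305, 510)
The requested component of w3 is -468.

-468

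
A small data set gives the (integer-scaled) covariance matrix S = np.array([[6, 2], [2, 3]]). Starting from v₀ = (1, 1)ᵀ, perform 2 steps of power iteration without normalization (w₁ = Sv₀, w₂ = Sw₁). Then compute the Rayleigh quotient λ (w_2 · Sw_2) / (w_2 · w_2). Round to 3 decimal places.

λ ≈ 6.996

w1 = Sv₀ = (6·1 + 2·1; 2·1 + 3·1) = (8, 5)
w2 = Sw1 = (6·8 + 2·5; 2·8 + 3·5) = (58, 31)
Sw2 = (410, 209)
w2·Sw2 = 58·410 + 31·209 = 30259; w2·w2 = 58·58 + 31·31 = 4325
λ ≈ 30259/4325 = 6.996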